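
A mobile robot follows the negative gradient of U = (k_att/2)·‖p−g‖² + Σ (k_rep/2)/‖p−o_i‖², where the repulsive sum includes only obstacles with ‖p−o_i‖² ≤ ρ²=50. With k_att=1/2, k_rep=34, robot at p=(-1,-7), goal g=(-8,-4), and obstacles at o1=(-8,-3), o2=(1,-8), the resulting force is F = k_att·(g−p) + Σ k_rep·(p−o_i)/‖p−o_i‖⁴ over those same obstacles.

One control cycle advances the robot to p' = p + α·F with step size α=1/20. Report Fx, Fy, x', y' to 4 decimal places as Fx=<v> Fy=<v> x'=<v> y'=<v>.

F_att = 1/2·(g−p) = 1/2·(-7,3) = (-3.5000,1.5000)
o1: d²=65 > ρ²=50 → inactive
o2: d²=5 ≤ ρ²=50; F_rep = 34·(-2,1)/5² = (-2.7200,1.3600)
F = F_att + ΣF_rep = (-6.2200,2.8600)
p' = p + 1/20·F = (-1.3110,-6.8570)

Fx=-6.2200 Fy=2.8600 x'=-1.3110 y'=-6.8570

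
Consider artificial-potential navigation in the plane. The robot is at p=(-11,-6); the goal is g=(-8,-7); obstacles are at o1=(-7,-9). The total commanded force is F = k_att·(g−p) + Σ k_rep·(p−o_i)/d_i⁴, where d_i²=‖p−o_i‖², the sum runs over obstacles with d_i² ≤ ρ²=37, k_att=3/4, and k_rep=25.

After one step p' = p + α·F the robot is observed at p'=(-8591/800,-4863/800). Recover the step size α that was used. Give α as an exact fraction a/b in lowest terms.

F_att = 3/4·(g−p) = 3/4·(3,-1) = (2.2500,-0.7500)
o1: d²=25 ≤ ρ²=37; F_rep = 25·(-4,3)/25² = (-0.1600,0.1200)
F = F_att + ΣF_rep = (2.0900,-0.6300)
Δp = p'−p = (0.2612,-0.0788); α = Δx/Fx = (209/800) / (209/100) = 1/8
check: Δy/Fy = (-63/800) / (-63/100) = 1/8 ✓

α = 1/8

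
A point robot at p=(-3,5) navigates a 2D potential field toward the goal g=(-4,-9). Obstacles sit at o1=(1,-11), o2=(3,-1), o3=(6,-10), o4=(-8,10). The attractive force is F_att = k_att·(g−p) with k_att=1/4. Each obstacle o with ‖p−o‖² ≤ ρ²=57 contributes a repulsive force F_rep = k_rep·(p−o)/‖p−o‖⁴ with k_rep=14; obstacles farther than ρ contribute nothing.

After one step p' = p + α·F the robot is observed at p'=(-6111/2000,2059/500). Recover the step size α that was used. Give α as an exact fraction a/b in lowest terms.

α = 1/4

F_att = 1/4·(g−p) = 1/4·(-1,-14) = (-0.2500,-3.5000)
o1: d²=272 > ρ²=57 → inactive
o2: d²=72 > ρ²=57 → inactive
o3: d²=306 > ρ²=57 → inactive
o4: d²=50 ≤ ρ²=57; F_rep = 14·(5,-5)/50² = (0.0280,-0.0280)
F = F_att + ΣF_rep = (-0.2220,-3.5280)
Δp = p'−p = (-0.0555,-0.8820); α = Δx/Fx = (-111/2000) / (-111/500) = 1/4
check: Δy/Fy = (-441/500) / (-441/125) = 1/4 ✓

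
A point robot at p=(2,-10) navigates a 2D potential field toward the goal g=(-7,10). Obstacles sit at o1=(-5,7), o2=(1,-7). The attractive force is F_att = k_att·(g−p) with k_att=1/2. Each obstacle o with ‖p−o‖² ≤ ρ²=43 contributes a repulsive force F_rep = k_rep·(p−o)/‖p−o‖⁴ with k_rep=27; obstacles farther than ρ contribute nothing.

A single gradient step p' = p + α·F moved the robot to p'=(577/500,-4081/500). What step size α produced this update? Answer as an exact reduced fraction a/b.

F_att = 1/2·(g−p) = 1/2·(-9,20) = (-4.5000,10.0000)
o1: d²=338 > ρ²=43 → inactive
o2: d²=10 ≤ ρ²=43; F_rep = 27·(1,-3)/10² = (0.2700,-0.8100)
F = F_att + ΣF_rep = (-4.2300,9.1900)
Δp = p'−p = (-0.8460,1.8380); α = Δx/Fx = (-423/500) / (-423/100) = 1/5
check: Δy/Fy = (919/500) / (919/100) = 1/5 ✓

α = 1/5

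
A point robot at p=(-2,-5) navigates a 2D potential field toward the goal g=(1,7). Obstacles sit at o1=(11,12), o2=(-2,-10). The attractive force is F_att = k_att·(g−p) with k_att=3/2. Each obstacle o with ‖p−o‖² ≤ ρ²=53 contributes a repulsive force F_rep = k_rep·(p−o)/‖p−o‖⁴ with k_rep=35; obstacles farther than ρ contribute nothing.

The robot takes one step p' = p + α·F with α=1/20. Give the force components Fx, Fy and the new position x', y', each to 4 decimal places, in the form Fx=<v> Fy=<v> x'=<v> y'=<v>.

Fx=4.5000 Fy=18.2800 x'=-1.7750 y'=-4.0860

F_att = 3/2·(g−p) = 3/2·(3,12) = (4.5000,18.0000)
o1: d²=458 > ρ²=53 → inactive
o2: d²=25 ≤ ρ²=53; F_rep = 35·(0,5)/25² = (0.0000,0.2800)
F = F_att + ΣF_rep = (4.5000,18.2800)
p' = p + 1/20·F = (-1.7750,-4.0860)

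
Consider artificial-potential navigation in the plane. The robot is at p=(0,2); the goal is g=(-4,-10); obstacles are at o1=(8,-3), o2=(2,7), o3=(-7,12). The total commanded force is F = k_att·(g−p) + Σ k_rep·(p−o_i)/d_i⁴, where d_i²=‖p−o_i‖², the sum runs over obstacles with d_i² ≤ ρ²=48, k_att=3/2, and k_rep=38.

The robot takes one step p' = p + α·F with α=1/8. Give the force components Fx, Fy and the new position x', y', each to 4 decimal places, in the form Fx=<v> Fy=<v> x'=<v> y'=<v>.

Fx=-6.0904 Fy=-18.2259 x'=-0.7613 y'=-0.2782

F_att = 3/2·(g−p) = 3/2·(-4,-12) = (-6.0000,-18.0000)
o1: d²=89 > ρ²=48 → inactive
o2: d²=29 ≤ ρ²=48; F_rep = 38·(-2,-5)/29² = (-0.0904,-0.2259)
o3: d²=149 > ρ²=48 → inactive
F = F_att + ΣF_rep = (-6.0904,-18.2259)
p' = p + 1/8·F = (-0.7613,-0.2782)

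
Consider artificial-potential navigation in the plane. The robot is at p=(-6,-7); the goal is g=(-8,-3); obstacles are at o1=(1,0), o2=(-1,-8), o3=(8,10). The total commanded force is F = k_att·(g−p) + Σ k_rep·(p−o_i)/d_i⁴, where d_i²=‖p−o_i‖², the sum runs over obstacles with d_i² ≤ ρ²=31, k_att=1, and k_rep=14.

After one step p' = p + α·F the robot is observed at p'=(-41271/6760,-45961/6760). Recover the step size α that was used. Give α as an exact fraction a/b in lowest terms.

α = 1/20

F_att = 1·(g−p) = 1·(-2,4) = (-2.0000,4.0000)
o1: d²=98 > ρ²=31 → inactive
o2: d²=26 ≤ ρ²=31; F_rep = 14·(-5,1)/26² = (-0.1036,0.0207)
o3: d²=485 > ρ²=31 → inactive
F = F_att + ΣF_rep = (-2.1036,4.0207)
Δp = p'−p = (-0.1052,0.2010); α = Δx/Fx = (-711/6760) / (-711/338) = 1/20
check: Δy/Fy = (1359/6760) / (1359/338) = 1/20 ✓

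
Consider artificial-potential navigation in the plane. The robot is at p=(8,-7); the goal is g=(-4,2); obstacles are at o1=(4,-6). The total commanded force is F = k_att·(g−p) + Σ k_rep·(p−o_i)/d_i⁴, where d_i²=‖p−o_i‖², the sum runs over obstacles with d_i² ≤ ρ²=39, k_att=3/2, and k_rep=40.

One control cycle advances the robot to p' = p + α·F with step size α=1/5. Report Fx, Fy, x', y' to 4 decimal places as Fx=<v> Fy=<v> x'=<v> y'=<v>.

F_att = 3/2·(g−p) = 3/2·(-12,9) = (-18.0000,13.5000)
o1: d²=17 ≤ ρ²=39; F_rep = 40·(4,-1)/17² = (0.5536,-0.1384)
F = F_att + ΣF_rep = (-17.4464,13.3616)
p' = p + 1/5·F = (4.5107,-4.3277)

Fx=-17.4464 Fy=13.3616 x'=4.5107 y'=-4.3277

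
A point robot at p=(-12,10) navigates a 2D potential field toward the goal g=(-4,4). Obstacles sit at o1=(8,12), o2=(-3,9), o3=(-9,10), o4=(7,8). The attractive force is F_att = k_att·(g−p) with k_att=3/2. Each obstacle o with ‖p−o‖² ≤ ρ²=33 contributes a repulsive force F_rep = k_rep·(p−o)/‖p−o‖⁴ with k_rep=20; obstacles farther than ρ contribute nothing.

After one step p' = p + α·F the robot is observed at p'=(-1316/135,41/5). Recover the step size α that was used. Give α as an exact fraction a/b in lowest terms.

α = 1/5

F_att = 3/2·(g−p) = 3/2·(8,-6) = (12.0000,-9.0000)
o1: d²=404 > ρ²=33 → inactive
o2: d²=82 > ρ²=33 → inactive
o3: d²=9 ≤ ρ²=33; F_rep = 20·(-3,0)/9² = (-0.7407,0.0000)
o4: d²=365 > ρ²=33 → inactive
F = F_att + ΣF_rep = (11.2593,-9.0000)
Δp = p'−p = (2.2519,-1.8000); α = Δx/Fx = (304/135) / (304/27) = 1/5
check: Δy/Fy = (-9/5) / (-9) = 1/5 ✓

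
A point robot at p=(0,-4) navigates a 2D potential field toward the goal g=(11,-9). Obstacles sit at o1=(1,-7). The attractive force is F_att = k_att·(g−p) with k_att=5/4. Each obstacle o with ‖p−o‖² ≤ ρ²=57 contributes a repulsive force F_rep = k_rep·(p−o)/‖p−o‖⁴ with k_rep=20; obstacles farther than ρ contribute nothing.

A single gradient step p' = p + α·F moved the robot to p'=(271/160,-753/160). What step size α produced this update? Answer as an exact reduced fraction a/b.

α = 1/8

F_att = 5/4·(g−p) = 5/4·(11,-5) = (13.7500,-6.2500)
o1: d²=10 ≤ ρ²=57; F_rep = 20·(-1,3)/10² = (-0.2000,0.6000)
F = F_att + ΣF_rep = (13.5500,-5.6500)
Δp = p'−p = (1.6938,-0.7063); α = Δx/Fx = (271/160) / (271/20) = 1/8
check: Δy/Fy = (-113/160) / (-113/20) = 1/8 ✓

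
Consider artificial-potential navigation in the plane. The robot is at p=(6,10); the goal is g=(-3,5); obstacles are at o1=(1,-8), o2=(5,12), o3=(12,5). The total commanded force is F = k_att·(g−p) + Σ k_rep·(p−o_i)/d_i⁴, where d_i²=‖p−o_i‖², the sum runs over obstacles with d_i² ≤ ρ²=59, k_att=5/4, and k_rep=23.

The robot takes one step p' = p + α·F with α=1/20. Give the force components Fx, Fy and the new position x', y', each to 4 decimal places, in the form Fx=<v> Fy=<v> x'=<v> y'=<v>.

F_att = 5/4·(g−p) = 5/4·(-9,-5) = (-11.2500,-6.2500)
o1: d²=349 > ρ²=59 → inactive
o2: d²=5 ≤ ρ²=59; F_rep = 23·(1,-2)/5² = (0.9200,-1.8400)
o3: d²=61 > ρ²=59 → inactive
F = F_att + ΣF_rep = (-10.3300,-8.0900)
p' = p + 1/20·F = (5.4835,9.5955)

Fx=-10.3300 Fy=-8.0900 x'=5.4835 y'=9.5955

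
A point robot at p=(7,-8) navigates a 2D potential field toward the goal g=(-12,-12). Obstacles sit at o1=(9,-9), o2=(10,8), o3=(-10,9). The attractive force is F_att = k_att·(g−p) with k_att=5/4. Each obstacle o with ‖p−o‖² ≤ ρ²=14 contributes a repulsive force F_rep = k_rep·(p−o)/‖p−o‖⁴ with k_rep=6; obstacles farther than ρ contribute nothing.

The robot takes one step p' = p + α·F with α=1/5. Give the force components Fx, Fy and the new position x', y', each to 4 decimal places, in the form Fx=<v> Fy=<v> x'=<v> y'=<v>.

Fx=-24.2300 Fy=-4.7600 x'=2.1540 y'=-8.9520

F_att = 5/4·(g−p) = 5/4·(-19,-4) = (-23.7500,-5.0000)
o1: d²=5 ≤ ρ²=14; F_rep = 6·(-2,1)/5² = (-0.4800,0.2400)
o2: d²=265 > ρ²=14 → inactive
o3: d²=578 > ρ²=14 → inactive
F = F_att + ΣF_rep = (-24.2300,-4.7600)
p' = p + 1/5·F = (2.1540,-8.9520)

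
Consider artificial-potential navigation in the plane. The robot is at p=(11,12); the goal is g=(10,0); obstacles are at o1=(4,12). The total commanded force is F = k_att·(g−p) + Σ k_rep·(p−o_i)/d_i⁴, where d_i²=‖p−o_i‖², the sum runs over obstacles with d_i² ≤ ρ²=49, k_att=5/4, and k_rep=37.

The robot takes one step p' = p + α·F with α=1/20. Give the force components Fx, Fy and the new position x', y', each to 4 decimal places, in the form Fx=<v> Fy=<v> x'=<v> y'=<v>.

F_att = 5/4·(g−p) = 5/4·(-1,-12) = (-1.2500,-15.0000)
o1: d²=49 ≤ ρ²=49; F_rep = 37·(7,0)/49² = (0.1079,0.0000)
F = F_att + ΣF_rep = (-1.1421,-15.0000)
p' = p + 1/20·F = (10.9429,11.2500)

Fx=-1.1421 Fy=-15.0000 x'=10.9429 y'=11.2500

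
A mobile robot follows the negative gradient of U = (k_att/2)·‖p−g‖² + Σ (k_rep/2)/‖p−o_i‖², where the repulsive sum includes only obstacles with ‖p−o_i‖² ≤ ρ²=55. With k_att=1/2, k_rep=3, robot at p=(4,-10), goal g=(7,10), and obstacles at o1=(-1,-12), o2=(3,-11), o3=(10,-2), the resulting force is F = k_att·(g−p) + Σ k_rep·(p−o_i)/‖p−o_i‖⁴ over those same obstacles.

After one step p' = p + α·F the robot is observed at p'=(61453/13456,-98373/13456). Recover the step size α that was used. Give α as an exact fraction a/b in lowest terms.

α = 1/4

F_att = 1/2·(g−p) = 1/2·(3,20) = (1.5000,10.0000)
o1: d²=29 ≤ ρ²=55; F_rep = 3·(5,2)/29² = (0.0178,0.0071)
o2: d²=2 ≤ ρ²=55; F_rep = 3·(1,1)/2² = (0.7500,0.7500)
o3: d²=100 > ρ²=55 → inactive
F = F_att + ΣF_rep = (2.2678,10.7571)
Δp = p'−p = (0.5670,2.6893); α = Δx/Fx = (7629/13456) / (7629/3364) = 1/4
check: Δy/Fy = (36187/13456) / (36187/3364) = 1/4 ✓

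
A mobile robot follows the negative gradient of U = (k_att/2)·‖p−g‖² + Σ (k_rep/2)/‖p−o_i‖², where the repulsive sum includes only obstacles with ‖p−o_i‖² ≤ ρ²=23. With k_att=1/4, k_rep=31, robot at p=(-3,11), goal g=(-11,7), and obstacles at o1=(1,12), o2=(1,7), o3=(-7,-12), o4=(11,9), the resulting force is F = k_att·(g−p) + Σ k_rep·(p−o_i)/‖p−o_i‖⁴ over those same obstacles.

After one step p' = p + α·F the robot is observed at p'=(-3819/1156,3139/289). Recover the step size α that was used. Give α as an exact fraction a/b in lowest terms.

F_att = 1/4·(g−p) = 1/4·(-8,-4) = (-2.0000,-1.0000)
o1: d²=17 ≤ ρ²=23; F_rep = 31·(-4,-1)/17² = (-0.4291,-0.1073)
o2: d²=32 > ρ²=23 → inactive
o3: d²=545 > ρ²=23 → inactive
o4: d²=200 > ρ²=23 → inactive
F = F_att + ΣF_rep = (-2.4291,-1.1073)
Δp = p'−p = (-0.3036,-0.1384); α = Δx/Fx = (-351/1156) / (-702/289) = 1/8
check: Δy/Fy = (-40/289) / (-320/289) = 1/8 ✓

α = 1/8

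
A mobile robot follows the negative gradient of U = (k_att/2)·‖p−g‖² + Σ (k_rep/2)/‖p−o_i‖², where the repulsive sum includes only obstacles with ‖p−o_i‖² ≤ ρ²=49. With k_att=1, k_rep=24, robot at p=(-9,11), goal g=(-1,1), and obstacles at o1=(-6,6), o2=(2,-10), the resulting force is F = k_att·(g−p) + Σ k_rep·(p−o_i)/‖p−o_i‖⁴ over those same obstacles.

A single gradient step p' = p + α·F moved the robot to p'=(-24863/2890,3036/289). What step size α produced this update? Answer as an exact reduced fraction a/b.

α = 1/20

F_att = 1·(g−p) = 1·(8,-10) = (8.0000,-10.0000)
o1: d²=34 ≤ ρ²=49; F_rep = 24·(-3,5)/34² = (-0.0623,0.1038)
o2: d²=562 > ρ²=49 → inactive
F = F_att + ΣF_rep = (7.9377,-9.8962)
Δp = p'−p = (0.3969,-0.4948); α = Δx/Fx = (1147/2890) / (2294/289) = 1/20
check: Δy/Fy = (-143/289) / (-2860/289) = 1/20 ✓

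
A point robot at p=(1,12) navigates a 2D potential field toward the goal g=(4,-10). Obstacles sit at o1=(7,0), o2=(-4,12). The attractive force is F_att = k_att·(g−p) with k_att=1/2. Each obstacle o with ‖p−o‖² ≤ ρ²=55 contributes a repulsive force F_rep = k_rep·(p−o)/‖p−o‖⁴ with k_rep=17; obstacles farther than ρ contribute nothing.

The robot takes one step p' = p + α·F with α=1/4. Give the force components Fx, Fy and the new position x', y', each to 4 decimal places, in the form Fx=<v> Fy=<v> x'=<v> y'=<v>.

F_att = 1/2·(g−p) = 1/2·(3,-22) = (1.5000,-11.0000)
o1: d²=180 > ρ²=55 → inactive
o2: d²=25 ≤ ρ²=55; F_rep = 17·(5,0)/25² = (0.1360,0.0000)
F = F_att + ΣF_rep = (1.6360,-11.0000)
p' = p + 1/4·F = (1.4090,9.2500)

Fx=1.6360 Fy=-11.0000 x'=1.4090 y'=9.2500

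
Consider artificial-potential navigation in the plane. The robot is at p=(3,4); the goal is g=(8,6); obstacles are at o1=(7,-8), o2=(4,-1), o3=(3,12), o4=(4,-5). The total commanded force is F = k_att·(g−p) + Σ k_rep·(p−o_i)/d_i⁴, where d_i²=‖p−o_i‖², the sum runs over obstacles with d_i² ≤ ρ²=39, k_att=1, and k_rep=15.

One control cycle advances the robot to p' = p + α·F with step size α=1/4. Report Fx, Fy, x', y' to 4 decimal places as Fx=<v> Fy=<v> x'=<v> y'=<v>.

Fx=4.9778 Fy=2.1109 x'=4.2445 y'=4.5277

F_att = 1·(g−p) = 1·(5,2) = (5.0000,2.0000)
o1: d²=160 > ρ²=39 → inactive
o2: d²=26 ≤ ρ²=39; F_rep = 15·(-1,5)/26² = (-0.0222,0.1109)
o3: d²=64 > ρ²=39 → inactive
o4: d²=82 > ρ²=39 → inactive
F = F_att + ΣF_rep = (4.9778,2.1109)
p' = p + 1/4·F = (4.2445,4.5277)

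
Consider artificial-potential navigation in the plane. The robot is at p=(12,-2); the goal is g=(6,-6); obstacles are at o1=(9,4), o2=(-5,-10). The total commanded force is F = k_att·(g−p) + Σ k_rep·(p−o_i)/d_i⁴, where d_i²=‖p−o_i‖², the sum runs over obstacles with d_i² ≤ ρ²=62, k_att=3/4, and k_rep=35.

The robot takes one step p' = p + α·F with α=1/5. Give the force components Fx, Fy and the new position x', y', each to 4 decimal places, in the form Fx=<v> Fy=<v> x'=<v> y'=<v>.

F_att = 3/4·(g−p) = 3/4·(-6,-4) = (-4.5000,-3.0000)
o1: d²=45 ≤ ρ²=62; F_rep = 35·(3,-6)/45² = (0.0519,-0.1037)
o2: d²=353 > ρ²=62 → inactive
F = F_att + ΣF_rep = (-4.4481,-3.1037)
p' = p + 1/5·F = (11.1104,-2.6207)

Fx=-4.4481 Fy=-3.1037 x'=11.1104 y'=-2.6207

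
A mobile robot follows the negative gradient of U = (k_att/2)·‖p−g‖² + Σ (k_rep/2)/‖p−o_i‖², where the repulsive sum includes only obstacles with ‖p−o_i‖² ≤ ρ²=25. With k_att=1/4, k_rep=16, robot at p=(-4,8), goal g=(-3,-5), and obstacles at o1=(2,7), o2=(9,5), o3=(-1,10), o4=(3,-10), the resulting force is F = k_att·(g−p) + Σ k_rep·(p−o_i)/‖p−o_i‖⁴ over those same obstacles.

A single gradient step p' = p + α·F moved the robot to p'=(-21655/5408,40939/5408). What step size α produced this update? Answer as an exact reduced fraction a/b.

α = 1/8

F_att = 1/4·(g−p) = 1/4·(1,-13) = (0.2500,-3.2500)
o1: d²=37 > ρ²=25 → inactive
o2: d²=178 > ρ²=25 → inactive
o3: d²=13 ≤ ρ²=25; F_rep = 16·(-3,-2)/13² = (-0.2840,-0.1893)
o4: d²=373 > ρ²=25 → inactive
F = F_att + ΣF_rep = (-0.0340,-3.4393)
Δp = p'−p = (-0.0043,-0.4299); α = Δx/Fx = (-23/5408) / (-23/676) = 1/8
check: Δy/Fy = (-2325/5408) / (-2325/676) = 1/8 ✓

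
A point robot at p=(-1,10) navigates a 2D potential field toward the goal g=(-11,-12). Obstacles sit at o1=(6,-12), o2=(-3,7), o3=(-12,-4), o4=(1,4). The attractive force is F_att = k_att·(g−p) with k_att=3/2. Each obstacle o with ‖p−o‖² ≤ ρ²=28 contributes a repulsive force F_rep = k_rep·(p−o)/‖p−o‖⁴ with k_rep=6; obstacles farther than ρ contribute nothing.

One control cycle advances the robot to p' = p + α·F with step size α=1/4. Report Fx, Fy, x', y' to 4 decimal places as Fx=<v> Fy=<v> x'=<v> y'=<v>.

F_att = 3/2·(g−p) = 3/2·(-10,-22) = (-15.0000,-33.0000)
o1: d²=533 > ρ²=28 → inactive
o2: d²=13 ≤ ρ²=28; F_rep = 6·(2,3)/13² = (0.0710,0.1065)
o3: d²=317 > ρ²=28 → inactive
o4: d²=40 > ρ²=28 → inactive
F = F_att + ΣF_rep = (-14.9290,-32.8935)
p' = p + 1/4·F = (-4.7322,1.7766)

Fx=-14.9290 Fy=-32.8935 x'=-4.7322 y'=1.7766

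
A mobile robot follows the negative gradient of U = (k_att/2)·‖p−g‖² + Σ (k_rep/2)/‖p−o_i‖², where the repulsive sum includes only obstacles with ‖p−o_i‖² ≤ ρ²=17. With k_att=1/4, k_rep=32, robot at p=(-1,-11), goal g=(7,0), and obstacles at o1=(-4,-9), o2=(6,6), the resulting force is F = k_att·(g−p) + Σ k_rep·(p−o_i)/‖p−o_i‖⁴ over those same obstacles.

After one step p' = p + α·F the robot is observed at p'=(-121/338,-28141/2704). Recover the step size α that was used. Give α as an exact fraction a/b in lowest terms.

α = 1/4

F_att = 1/4·(g−p) = 1/4·(8,11) = (2.0000,2.7500)
o1: d²=13 ≤ ρ²=17; F_rep = 32·(3,-2)/13² = (0.5680,-0.3787)
o2: d²=338 > ρ²=17 → inactive
F = F_att + ΣF_rep = (2.5680,2.3713)
Δp = p'−p = (0.6420,0.5928); α = Δx/Fx = (217/338) / (434/169) = 1/4
check: Δy/Fy = (1603/2704) / (1603/676) = 1/4 ✓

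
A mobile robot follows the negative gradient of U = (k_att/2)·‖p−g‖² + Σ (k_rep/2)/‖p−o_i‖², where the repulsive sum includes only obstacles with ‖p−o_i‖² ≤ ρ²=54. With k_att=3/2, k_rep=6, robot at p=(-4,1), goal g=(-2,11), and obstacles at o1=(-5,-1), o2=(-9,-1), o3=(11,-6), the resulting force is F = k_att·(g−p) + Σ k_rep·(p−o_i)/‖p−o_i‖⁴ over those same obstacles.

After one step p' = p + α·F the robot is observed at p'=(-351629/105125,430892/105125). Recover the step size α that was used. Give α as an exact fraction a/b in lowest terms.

α = 1/5

F_att = 3/2·(g−p) = 3/2·(2,10) = (3.0000,15.0000)
o1: d²=5 ≤ ρ²=54; F_rep = 6·(1,2)/5² = (0.2400,0.4800)
o2: d²=29 ≤ ρ²=54; F_rep = 6·(5,2)/29² = (0.0357,0.0143)
o3: d²=274 > ρ²=54 → inactive
F = F_att + ΣF_rep = (3.2757,15.4943)
Δp = p'−p = (0.6551,3.0989); α = Δx/Fx = (68871/105125) / (68871/21025) = 1/5
check: Δy/Fy = (325767/105125) / (325767/21025) = 1/5 ✓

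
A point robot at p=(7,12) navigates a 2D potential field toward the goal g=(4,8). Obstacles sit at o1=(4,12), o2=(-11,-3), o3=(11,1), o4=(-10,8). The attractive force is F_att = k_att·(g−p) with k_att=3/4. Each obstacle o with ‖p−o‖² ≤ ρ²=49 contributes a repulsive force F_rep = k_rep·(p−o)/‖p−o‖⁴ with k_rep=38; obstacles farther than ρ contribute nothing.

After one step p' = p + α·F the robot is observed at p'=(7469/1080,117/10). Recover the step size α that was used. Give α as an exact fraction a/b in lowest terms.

F_att = 3/4·(g−p) = 3/4·(-3,-4) = (-2.2500,-3.0000)
o1: d²=9 ≤ ρ²=49; F_rep = 38·(3,0)/9² = (1.4074,0.0000)
o2: d²=549 > ρ²=49 → inactive
o3: d²=137 > ρ²=49 → inactive
o4: d²=305 > ρ²=49 → inactive
F = F_att + ΣF_rep = (-0.8426,-3.0000)
Δp = p'−p = (-0.0843,-0.3000); α = Δx/Fx = (-91/1080) / (-91/108) = 1/10
check: Δy/Fy = (-3/10) / (-3) = 1/10 ✓

α = 1/10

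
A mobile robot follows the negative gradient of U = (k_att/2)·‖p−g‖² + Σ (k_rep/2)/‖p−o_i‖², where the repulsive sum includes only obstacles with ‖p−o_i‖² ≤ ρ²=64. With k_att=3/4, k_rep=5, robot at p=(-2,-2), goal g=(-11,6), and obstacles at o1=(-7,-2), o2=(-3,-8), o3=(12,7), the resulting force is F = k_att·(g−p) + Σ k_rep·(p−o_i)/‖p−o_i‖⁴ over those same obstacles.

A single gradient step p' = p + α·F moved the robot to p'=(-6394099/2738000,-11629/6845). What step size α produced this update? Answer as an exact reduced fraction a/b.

α = 1/20

F_att = 3/4·(g−p) = 3/4·(-9,8) = (-6.7500,6.0000)
o1: d²=25 ≤ ρ²=64; F_rep = 5·(5,0)/25² = (0.0400,0.0000)
o2: d²=37 ≤ ρ²=64; F_rep = 5·(1,6)/37² = (0.0037,0.0219)
o3: d²=277 > ρ²=64 → inactive
F = F_att + ΣF_rep = (-6.7063,6.0219)
Δp = p'−p = (-0.3353,0.3011); α = Δx/Fx = (-918099/2738000) / (-918099/136900) = 1/20
check: Δy/Fy = (2061/6845) / (8244/1369) = 1/20 ✓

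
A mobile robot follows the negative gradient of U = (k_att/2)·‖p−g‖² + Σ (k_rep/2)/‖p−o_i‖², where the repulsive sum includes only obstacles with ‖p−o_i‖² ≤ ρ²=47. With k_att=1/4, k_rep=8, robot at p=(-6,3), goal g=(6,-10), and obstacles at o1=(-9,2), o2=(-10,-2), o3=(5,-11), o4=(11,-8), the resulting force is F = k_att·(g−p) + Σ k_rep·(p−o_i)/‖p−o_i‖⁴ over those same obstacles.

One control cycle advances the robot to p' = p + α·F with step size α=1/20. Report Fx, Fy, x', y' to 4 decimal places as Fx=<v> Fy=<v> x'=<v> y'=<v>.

Fx=3.2590 Fy=-3.1462 x'=-5.8370 y'=2.8427

F_att = 1/4·(g−p) = 1/4·(12,-13) = (3.0000,-3.2500)
o1: d²=10 ≤ ρ²=47; F_rep = 8·(3,1)/10² = (0.2400,0.0800)
o2: d²=41 ≤ ρ²=47; F_rep = 8·(4,5)/41² = (0.0190,0.0238)
o3: d²=317 > ρ²=47 → inactive
o4: d²=410 > ρ²=47 → inactive
F = F_att + ΣF_rep = (3.2590,-3.1462)
p' = p + 1/20·F = (-5.8370,2.8427)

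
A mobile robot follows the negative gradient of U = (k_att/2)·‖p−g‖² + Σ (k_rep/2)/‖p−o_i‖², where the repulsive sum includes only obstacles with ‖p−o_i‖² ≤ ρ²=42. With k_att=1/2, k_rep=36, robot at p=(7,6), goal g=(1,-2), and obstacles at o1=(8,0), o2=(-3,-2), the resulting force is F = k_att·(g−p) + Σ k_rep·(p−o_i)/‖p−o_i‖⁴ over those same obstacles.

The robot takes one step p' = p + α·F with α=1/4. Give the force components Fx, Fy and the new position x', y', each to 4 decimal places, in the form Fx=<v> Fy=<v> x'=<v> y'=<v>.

F_att = 1/2·(g−p) = 1/2·(-6,-8) = (-3.0000,-4.0000)
o1: d²=37 ≤ ρ²=42; F_rep = 36·(-1,6)/37² = (-0.0263,0.1578)
o2: d²=164 > ρ²=42 → inactive
F = F_att + ΣF_rep = (-3.0263,-3.8422)
p' = p + 1/4·F = (6.2434,5.0394)

Fx=-3.0263 Fy=-3.8422 x'=6.2434 y'=5.0394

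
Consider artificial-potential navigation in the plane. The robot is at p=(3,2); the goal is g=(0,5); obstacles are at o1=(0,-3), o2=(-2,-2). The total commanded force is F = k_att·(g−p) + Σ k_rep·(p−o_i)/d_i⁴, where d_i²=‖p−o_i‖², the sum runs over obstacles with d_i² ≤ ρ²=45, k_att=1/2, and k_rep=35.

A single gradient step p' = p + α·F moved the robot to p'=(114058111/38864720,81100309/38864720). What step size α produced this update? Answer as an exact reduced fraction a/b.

F_att = 1/2·(g−p) = 1/2·(-3,3) = (-1.5000,1.5000)
o1: d²=34 ≤ ρ²=45; F_rep = 35·(3,5)/34² = (0.0908,0.1514)
o2: d²=41 ≤ ρ²=45; F_rep = 35·(5,4)/41² = (0.1041,0.0833)
F = F_att + ΣF_rep = (-1.3051,1.7347)
Δp = p'−p = (-0.0653,0.0867); α = Δx/Fx = (-2536049/38864720) / (-2536049/1943236) = 1/20
check: Δy/Fy = (3370869/38864720) / (3370869/1943236) = 1/20 ✓

α = 1/20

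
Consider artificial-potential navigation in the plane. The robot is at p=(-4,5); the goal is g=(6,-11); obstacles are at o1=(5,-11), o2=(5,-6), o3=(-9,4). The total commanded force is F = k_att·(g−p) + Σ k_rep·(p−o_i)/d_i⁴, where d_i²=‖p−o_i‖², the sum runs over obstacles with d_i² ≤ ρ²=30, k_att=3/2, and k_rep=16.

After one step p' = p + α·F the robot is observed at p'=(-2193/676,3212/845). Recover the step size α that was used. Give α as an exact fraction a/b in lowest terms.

F_att = 3/2·(g−p) = 3/2·(10,-16) = (15.0000,-24.0000)
o1: d²=337 > ρ²=30 → inactive
o2: d²=202 > ρ²=30 → inactive
o3: d²=26 ≤ ρ²=30; F_rep = 16·(5,1)/26² = (0.1183,0.0237)
F = F_att + ΣF_rep = (15.1183,-23.9763)
Δp = p'−p = (0.7559,-1.1988); α = Δx/Fx = (511/676) / (2555/169) = 1/20
check: Δy/Fy = (-1013/845) / (-4052/169) = 1/20 ✓

α = 1/20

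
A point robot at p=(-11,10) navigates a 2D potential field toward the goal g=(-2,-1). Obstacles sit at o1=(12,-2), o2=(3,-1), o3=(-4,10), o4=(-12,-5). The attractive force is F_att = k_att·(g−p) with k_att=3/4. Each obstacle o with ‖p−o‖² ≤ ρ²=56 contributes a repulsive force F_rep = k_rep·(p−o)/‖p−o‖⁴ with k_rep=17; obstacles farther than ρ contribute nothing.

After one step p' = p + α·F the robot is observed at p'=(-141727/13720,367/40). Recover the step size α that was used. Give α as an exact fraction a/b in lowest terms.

α = 1/10

F_att = 3/4·(g−p) = 3/4·(9,-11) = (6.7500,-8.2500)
o1: d²=673 > ρ²=56 → inactive
o2: d²=317 > ρ²=56 → inactive
o3: d²=49 ≤ ρ²=56; F_rep = 17·(-7,0)/49² = (-0.0496,0.0000)
o4: d²=226 > ρ²=56 → inactive
F = F_att + ΣF_rep = (6.7004,-8.2500)
Δp = p'−p = (0.6700,-0.8250); α = Δx/Fx = (9193/13720) / (9193/1372) = 1/10
check: Δy/Fy = (-33/40) / (-33/4) = 1/10 ✓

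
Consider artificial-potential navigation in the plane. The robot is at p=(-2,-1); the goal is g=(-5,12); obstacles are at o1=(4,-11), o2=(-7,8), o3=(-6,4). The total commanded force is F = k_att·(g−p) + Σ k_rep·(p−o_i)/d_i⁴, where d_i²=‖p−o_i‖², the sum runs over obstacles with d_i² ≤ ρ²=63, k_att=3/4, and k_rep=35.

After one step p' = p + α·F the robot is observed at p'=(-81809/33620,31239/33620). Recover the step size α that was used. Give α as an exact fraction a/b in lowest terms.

F_att = 3/4·(g−p) = 3/4·(-3,13) = (-2.2500,9.7500)
o1: d²=136 > ρ²=63 → inactive
o2: d²=106 > ρ²=63 → inactive
o3: d²=41 ≤ ρ²=63; F_rep = 35·(4,-5)/41² = (0.0833,-0.1041)
F = F_att + ΣF_rep = (-2.1667,9.6459)
Δp = p'−p = (-0.4333,1.9292); α = Δx/Fx = (-14569/33620) / (-14569/6724) = 1/5
check: Δy/Fy = (64859/33620) / (64859/6724) = 1/5 ✓

α = 1/5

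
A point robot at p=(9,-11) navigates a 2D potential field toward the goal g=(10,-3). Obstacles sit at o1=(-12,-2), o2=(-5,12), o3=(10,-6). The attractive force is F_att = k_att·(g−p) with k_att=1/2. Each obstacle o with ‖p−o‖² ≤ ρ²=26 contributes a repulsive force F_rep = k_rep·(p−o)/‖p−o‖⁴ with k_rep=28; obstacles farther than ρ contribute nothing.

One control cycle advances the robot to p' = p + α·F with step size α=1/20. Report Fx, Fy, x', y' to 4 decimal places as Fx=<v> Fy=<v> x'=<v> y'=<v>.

F_att = 1/2·(g−p) = 1/2·(1,8) = (0.5000,4.0000)
o1: d²=522 > ρ²=26 → inactive
o2: d²=725 > ρ²=26 → inactive
o3: d²=26 ≤ ρ²=26; F_rep = 28·(-1,-5)/26² = (-0.0414,-0.2071)
F = F_att + ΣF_rep = (0.4586,3.7929)
p' = p + 1/20·F = (9.0229,-10.8104)

Fx=0.4586 Fy=3.7929 x'=9.0229 y'=-10.8104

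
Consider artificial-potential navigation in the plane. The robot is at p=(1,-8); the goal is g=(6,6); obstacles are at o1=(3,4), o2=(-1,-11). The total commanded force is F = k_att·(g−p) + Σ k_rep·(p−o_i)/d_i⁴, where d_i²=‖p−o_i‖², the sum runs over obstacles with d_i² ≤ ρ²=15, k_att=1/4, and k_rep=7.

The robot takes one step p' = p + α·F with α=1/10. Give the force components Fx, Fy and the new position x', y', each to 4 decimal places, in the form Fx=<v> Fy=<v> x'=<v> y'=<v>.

Fx=1.3328 Fy=3.6243 x'=1.1333 y'=-7.6376

F_att = 1/4·(g−p) = 1/4·(5,14) = (1.2500,3.5000)
o1: d²=148 > ρ²=15 → inactive
o2: d²=13 ≤ ρ²=15; F_rep = 7·(2,3)/13² = (0.0828,0.1243)
F = F_att + ΣF_rep = (1.3328,3.6243)
p' = p + 1/10·F = (1.1333,-7.6376)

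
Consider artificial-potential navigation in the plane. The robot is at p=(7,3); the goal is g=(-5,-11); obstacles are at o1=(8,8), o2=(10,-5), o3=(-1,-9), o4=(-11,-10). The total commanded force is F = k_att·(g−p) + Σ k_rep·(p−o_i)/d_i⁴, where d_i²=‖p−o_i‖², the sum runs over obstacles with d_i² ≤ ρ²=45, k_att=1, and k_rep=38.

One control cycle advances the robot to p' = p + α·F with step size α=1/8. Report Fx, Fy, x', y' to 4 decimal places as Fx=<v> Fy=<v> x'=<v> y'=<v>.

Fx=-12.0562 Fy=-14.2811 x'=5.4930 y'=1.2149

F_att = 1·(g−p) = 1·(-12,-14) = (-12.0000,-14.0000)
o1: d²=26 ≤ ρ²=45; F_rep = 38·(-1,-5)/26² = (-0.0562,-0.2811)
o2: d²=73 > ρ²=45 → inactive
o3: d²=208 > ρ²=45 → inactive
o4: d²=493 > ρ²=45 → inactive
F = F_att + ΣF_rep = (-12.0562,-14.2811)
p' = p + 1/8·F = (5.4930,1.2149)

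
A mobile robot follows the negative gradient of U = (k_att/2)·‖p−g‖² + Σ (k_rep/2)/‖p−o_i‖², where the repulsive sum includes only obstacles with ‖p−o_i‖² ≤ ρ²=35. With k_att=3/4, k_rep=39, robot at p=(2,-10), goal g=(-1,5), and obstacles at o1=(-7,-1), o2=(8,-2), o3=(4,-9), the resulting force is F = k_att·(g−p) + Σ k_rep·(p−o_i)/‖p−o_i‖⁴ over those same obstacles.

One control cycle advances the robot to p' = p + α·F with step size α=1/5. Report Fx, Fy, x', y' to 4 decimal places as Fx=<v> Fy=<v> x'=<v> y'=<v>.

Fx=-5.3700 Fy=9.6900 x'=0.9260 y'=-8.0620

F_att = 3/4·(g−p) = 3/4·(-3,15) = (-2.2500,11.2500)
o1: d²=162 > ρ²=35 → inactive
o2: d²=100 > ρ²=35 → inactive
o3: d²=5 ≤ ρ²=35; F_rep = 39·(-2,-1)/5² = (-3.1200,-1.5600)
F = F_att + ΣF_rep = (-5.3700,9.6900)
p' = p + 1/5·F = (0.9260,-8.0620)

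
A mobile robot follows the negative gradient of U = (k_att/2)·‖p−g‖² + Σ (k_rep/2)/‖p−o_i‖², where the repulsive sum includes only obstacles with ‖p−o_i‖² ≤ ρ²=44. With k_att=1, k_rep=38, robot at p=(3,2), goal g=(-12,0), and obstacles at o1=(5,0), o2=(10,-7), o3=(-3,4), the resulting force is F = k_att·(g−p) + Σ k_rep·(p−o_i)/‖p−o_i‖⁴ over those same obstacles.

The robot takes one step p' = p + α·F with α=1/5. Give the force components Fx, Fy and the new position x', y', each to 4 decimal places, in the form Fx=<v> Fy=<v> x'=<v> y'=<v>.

Fx=-16.0450 Fy=-0.8600 x'=-0.2090 y'=1.8280

F_att = 1·(g−p) = 1·(-15,-2) = (-15.0000,-2.0000)
o1: d²=8 ≤ ρ²=44; F_rep = 38·(-2,2)/8² = (-1.1875,1.1875)
o2: d²=130 > ρ²=44 → inactive
o3: d²=40 ≤ ρ²=44; F_rep = 38·(6,-2)/40² = (0.1425,-0.0475)
F = F_att + ΣF_rep = (-16.0450,-0.8600)
p' = p + 1/5·F = (-0.2090,1.8280)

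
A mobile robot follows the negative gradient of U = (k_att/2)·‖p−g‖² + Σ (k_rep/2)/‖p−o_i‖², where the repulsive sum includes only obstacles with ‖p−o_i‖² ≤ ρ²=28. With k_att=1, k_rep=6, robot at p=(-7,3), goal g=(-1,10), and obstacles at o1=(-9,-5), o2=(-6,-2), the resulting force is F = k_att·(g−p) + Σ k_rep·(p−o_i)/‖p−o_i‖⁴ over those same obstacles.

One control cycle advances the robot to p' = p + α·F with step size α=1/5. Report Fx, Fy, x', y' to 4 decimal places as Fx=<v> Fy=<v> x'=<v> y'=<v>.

Fx=5.9911 Fy=7.0444 x'=-5.8018 y'=4.4089

F_att = 1·(g−p) = 1·(6,7) = (6.0000,7.0000)
o1: d²=68 > ρ²=28 → inactive
o2: d²=26 ≤ ρ²=28; F_rep = 6·(-1,5)/26² = (-0.0089,0.0444)
F = F_att + ΣF_rep = (5.9911,7.0444)
p' = p + 1/5·F = (-5.8018,4.4089)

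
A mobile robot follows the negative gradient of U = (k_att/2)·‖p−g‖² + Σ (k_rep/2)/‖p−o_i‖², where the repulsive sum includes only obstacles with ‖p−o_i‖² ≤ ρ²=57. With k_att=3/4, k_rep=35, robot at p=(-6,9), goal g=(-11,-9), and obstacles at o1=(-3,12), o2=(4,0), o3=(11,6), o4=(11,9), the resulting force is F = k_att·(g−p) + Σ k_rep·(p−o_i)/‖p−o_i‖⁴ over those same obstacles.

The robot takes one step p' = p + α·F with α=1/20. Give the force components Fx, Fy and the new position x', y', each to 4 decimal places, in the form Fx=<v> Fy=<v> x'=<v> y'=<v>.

Fx=-4.0741 Fy=-13.8241 x'=-6.2037 y'=8.3088

F_att = 3/4·(g−p) = 3/4·(-5,-18) = (-3.7500,-13.5000)
o1: d²=18 ≤ ρ²=57; F_rep = 35·(-3,-3)/18² = (-0.3241,-0.3241)
o2: d²=181 > ρ²=57 → inactive
o3: d²=298 > ρ²=57 → inactive
o4: d²=289 > ρ²=57 → inactive
F = F_att + ΣF_rep = (-4.0741,-13.8241)
p' = p + 1/20·F = (-6.2037,8.3088)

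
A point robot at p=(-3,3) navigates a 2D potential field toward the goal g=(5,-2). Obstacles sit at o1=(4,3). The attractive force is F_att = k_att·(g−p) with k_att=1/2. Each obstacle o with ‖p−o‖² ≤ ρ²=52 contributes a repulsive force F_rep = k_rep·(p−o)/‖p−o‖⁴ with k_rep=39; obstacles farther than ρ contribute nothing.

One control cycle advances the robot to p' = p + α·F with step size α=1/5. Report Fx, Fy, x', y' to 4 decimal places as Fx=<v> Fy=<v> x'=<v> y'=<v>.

Fx=3.8863 Fy=-2.5000 x'=-2.2227 y'=2.5000

F_att = 1/2·(g−p) = 1/2·(8,-5) = (4.0000,-2.5000)
o1: d²=49 ≤ ρ²=52; F_rep = 39·(-7,0)/49² = (-0.1137,0.0000)
F = F_att + ΣF_rep = (3.8863,-2.5000)
p' = p + 1/5·F = (-2.2227,2.5000)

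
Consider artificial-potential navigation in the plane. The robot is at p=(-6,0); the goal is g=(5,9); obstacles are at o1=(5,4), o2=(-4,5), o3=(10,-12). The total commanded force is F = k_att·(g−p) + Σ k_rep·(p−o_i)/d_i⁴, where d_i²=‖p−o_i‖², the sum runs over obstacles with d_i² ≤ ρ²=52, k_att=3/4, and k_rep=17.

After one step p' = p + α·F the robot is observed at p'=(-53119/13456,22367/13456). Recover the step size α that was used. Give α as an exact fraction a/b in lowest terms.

F_att = 3/4·(g−p) = 3/4·(11,9) = (8.2500,6.7500)
o1: d²=137 > ρ²=52 → inactive
o2: d²=29 ≤ ρ²=52; F_rep = 17·(-2,-5)/29² = (-0.0404,-0.1011)
o3: d²=400 > ρ²=52 → inactive
F = F_att + ΣF_rep = (8.2096,6.6489)
Δp = p'−p = (2.0524,1.6622); α = Δx/Fx = (27617/13456) / (27617/3364) = 1/4
check: Δy/Fy = (22367/13456) / (22367/3364) = 1/4 ✓

α = 1/4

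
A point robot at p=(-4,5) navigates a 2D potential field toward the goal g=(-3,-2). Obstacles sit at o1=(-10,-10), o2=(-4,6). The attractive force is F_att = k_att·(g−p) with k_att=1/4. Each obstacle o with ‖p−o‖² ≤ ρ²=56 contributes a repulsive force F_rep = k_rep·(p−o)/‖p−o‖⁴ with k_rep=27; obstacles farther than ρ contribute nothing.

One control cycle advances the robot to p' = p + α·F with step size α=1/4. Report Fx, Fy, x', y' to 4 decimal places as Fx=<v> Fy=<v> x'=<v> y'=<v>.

Fx=0.2500 Fy=-28.7500 x'=-3.9375 y'=-2.1875

F_att = 1/4·(g−p) = 1/4·(1,-7) = (0.2500,-1.7500)
o1: d²=261 > ρ²=56 → inactive
o2: d²=1 ≤ ρ²=56; F_rep = 27·(0,-1)/1² = (0.0000,-27.0000)
F = F_att + ΣF_rep = (0.2500,-28.7500)
p' = p + 1/4·F = (-3.9375,-2.1875)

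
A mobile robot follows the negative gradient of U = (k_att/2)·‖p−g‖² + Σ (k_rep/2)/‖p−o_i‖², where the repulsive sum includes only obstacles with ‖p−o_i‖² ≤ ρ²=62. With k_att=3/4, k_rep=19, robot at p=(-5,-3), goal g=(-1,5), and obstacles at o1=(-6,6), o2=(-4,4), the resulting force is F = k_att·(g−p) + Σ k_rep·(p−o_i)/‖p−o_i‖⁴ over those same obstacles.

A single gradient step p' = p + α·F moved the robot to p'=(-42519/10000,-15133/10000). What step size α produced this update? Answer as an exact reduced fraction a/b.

α = 1/4

F_att = 3/4·(g−p) = 3/4·(4,8) = (3.0000,6.0000)
o1: d²=82 > ρ²=62 → inactive
o2: d²=50 ≤ ρ²=62; F_rep = 19·(-1,-7)/50² = (-0.0076,-0.0532)
F = F_att + ΣF_rep = (2.9924,5.9468)
Δp = p'−p = (0.7481,1.4867); α = Δx/Fx = (7481/10000) / (7481/2500) = 1/4
check: Δy/Fy = (14867/10000) / (14867/2500) = 1/4 ✓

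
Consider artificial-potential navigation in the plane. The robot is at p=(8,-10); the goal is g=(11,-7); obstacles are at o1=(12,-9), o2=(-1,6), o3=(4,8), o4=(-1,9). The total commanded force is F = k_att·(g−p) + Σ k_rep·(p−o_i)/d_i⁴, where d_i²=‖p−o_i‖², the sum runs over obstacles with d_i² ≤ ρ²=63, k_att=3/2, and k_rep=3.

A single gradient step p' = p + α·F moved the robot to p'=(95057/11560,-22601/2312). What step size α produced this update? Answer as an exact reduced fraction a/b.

F_att = 3/2·(g−p) = 3/2·(3,3) = (4.5000,4.5000)
o1: d²=17 ≤ ρ²=63; F_rep = 3·(-4,-1)/17² = (-0.0415,-0.0104)
o2: d²=337 > ρ²=63 → inactive
o3: d²=340 > ρ²=63 → inactive
o4: d²=442 > ρ²=63 → inactive
F = F_att + ΣF_rep = (4.4585,4.4896)
Δp = p'−p = (0.2229,0.2245); α = Δx/Fx = (2577/11560) / (2577/578) = 1/20
check: Δy/Fy = (519/2312) / (2595/578) = 1/20 ✓

α = 1/20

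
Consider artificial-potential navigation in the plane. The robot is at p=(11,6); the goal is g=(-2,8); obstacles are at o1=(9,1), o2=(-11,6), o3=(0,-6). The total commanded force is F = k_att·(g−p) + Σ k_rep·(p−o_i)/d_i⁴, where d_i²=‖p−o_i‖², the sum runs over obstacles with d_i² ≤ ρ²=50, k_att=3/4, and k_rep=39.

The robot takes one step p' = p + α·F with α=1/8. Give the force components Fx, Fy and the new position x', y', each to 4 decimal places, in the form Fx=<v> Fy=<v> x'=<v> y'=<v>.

Fx=-9.6573 Fy=1.7319 x'=9.7928 y'=6.2165

F_att = 3/4·(g−p) = 3/4·(-13,2) = (-9.7500,1.5000)
o1: d²=29 ≤ ρ²=50; F_rep = 39·(2,5)/29² = (0.0927,0.2319)
o2: d²=484 > ρ²=50 → inactive
o3: d²=265 > ρ²=50 → inactive
F = F_att + ΣF_rep = (-9.6573,1.7319)
p' = p + 1/8·F = (9.7928,6.2165)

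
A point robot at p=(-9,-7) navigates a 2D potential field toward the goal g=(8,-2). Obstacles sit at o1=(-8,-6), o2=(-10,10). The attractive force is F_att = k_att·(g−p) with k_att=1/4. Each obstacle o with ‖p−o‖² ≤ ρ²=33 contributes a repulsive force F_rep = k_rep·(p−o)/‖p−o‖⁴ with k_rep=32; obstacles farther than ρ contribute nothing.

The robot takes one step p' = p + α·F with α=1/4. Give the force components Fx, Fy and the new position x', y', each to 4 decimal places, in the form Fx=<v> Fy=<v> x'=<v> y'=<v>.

Fx=-3.7500 Fy=-6.7500 x'=-9.9375 y'=-8.6875

F_att = 1/4·(g−p) = 1/4·(17,5) = (4.2500,1.2500)
o1: d²=2 ≤ ρ²=33; F_rep = 32·(-1,-1)/2² = (-8.0000,-8.0000)
o2: d²=290 > ρ²=33 → inactive
F = F_att + ΣF_rep = (-3.7500,-6.7500)
p' = p + 1/4·F = (-9.9375,-8.6875)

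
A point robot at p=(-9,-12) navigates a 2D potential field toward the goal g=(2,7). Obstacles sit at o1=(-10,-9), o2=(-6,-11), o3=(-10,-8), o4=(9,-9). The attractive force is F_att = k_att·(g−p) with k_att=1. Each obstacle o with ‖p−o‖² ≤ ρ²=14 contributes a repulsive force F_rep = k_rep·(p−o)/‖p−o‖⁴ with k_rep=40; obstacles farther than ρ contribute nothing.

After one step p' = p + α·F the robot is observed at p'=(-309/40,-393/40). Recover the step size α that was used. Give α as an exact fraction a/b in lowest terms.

α = 1/8

F_att = 1·(g−p) = 1·(11,19) = (11.0000,19.0000)
o1: d²=10 ≤ ρ²=14; F_rep = 40·(1,-3)/10² = (0.4000,-1.2000)
o2: d²=10 ≤ ρ²=14; F_rep = 40·(-3,-1)/10² = (-1.2000,-0.4000)
o3: d²=17 > ρ²=14 → inactive
o4: d²=333 > ρ²=14 → inactive
F = F_att + ΣF_rep = (10.2000,17.4000)
Δp = p'−p = (1.2750,2.1750); α = Δx/Fx = (51/40) / (51/5) = 1/8
check: Δy/Fy = (87/40) / (87/5) = 1/8 ✓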